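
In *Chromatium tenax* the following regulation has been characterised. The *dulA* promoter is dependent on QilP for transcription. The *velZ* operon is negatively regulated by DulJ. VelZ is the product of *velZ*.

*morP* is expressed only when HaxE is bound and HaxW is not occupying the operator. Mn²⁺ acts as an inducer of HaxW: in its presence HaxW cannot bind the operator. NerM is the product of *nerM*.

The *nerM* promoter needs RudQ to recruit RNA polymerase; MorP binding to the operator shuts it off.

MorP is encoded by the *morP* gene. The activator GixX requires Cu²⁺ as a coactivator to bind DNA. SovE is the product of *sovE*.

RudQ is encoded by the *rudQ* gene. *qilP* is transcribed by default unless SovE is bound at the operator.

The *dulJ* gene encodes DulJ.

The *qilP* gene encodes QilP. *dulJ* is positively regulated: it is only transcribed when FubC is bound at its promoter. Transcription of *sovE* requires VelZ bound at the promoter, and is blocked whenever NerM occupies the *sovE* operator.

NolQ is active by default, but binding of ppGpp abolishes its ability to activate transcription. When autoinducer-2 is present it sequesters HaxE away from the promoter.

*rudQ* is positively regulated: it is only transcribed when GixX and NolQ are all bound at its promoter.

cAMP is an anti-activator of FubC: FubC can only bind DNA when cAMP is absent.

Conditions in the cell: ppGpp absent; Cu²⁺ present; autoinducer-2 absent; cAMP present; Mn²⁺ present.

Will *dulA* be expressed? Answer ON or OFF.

OFF

Cu²⁺ is present, so GixX is active.
ppGpp is absent, so NolQ is active.
No repressor is bound and GixX and NolQ are active, so *rudQ* is transcribed.
So RudQ is produced and active.
Mn²⁺ is present, so HaxW is inactive.
Autoinducer-2 is absent, so HaxE is active.
No repressor is bound and HaxE is active, so *morP* is transcribed.
So MorP is produced and active.
With repressor MorP bound, *nerM* is not transcribed.
So NerM is not produced.
cAMP is present, so FubC is inactive.
Required activator FubC is absent, so *dulJ* is not transcribed.
So DulJ is not produced.
With no repressor bound, *velZ* is transcribed.
So VelZ is produced and active.
No repressor is bound and VelZ is active, so *sovE* is transcribed.
So SovE is produced and active.
With repressor SovE bound, *qilP* is not transcribed.
So QilP is not produced.
Required activator QilP is absent, so *dulA* is not transcribed.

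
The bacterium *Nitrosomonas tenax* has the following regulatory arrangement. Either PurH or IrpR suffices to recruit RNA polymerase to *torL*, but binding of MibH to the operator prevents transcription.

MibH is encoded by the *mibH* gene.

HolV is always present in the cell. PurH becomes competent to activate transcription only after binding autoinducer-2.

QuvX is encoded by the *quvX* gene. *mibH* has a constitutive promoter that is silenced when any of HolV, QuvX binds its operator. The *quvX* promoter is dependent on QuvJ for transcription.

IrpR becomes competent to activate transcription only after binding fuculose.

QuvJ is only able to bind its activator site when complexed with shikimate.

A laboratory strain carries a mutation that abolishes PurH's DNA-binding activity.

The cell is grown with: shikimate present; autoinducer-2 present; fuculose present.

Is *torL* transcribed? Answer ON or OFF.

HolV is produced constitutively and is active.
Shikimate is present, so QuvJ is active.
No repressor is bound and QuvJ is active, so *quvX* is transcribed.
So QuvX is produced and active.
With repressor HolV bound, *mibH* is not transcribed.
So MibH is not produced.
PurH is non-functional in this strain, so it has no effect.
Fuculose is present, so IrpR is active.
Activator IrpR is present, so *torL* is transcribed.

ON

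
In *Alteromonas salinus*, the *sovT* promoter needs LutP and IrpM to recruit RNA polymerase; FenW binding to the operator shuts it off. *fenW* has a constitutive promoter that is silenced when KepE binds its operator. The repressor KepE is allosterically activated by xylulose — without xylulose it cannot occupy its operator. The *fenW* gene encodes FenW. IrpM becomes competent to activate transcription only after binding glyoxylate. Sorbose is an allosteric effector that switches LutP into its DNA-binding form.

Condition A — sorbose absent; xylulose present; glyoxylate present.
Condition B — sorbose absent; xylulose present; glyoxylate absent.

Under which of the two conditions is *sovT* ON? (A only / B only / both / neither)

Condition A:
Sorbose is absent, so LutP is inactive.
Xylulose is present, so KepE is active.
With repressor KepE bound, *fenW* is not transcribed.
So FenW is not produced.
Glyoxylate is present, so IrpM is active.
Required activator LutP is absent, so *sovT* is not transcribed.
→ *sovT* is OFF in A.
Condition B:
Sorbose is absent, so LutP is inactive.
Xylulose is present, so KepE is active.
With repressor KepE bound, *fenW* is not transcribed.
So FenW is not produced.
Glyoxylate is absent, so IrpM is inactive.
Required activator LutP is absent, so *sovT* is not transcribed.
→ *sovT* is OFF in B.

neither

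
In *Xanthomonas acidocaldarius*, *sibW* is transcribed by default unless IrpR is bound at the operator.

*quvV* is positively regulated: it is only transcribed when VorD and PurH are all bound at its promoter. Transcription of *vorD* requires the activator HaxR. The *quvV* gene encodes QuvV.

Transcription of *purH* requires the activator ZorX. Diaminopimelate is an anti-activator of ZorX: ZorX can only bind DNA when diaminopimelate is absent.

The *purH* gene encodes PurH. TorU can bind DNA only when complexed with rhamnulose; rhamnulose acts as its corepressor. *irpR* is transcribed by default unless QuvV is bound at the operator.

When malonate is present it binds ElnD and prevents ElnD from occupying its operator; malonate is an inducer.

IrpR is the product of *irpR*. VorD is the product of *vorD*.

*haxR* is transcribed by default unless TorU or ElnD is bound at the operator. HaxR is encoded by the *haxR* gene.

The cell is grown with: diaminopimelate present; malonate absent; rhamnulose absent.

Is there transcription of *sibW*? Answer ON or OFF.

Rhamnulose is absent, so TorU is inactive.
Malonate is absent, so ElnD is active.
With repressor ElnD bound, *haxR* is not transcribed.
So HaxR is not produced.
Required activator HaxR is absent, so *vorD* is not transcribed.
So VorD is not produced.
Diaminopimelate is present, so ZorX is inactive.
Required activator ZorX is absent, so *purH* is not transcribed.
So PurH is not produced.
Required activator VorD is absent, so *quvV* is not transcribed.
So QuvV is not produced.
With no repressor bound, *irpR* is transcribed.
So IrpR is produced and active.
With repressor IrpR bound, *sibW* is not transcribed.

OFF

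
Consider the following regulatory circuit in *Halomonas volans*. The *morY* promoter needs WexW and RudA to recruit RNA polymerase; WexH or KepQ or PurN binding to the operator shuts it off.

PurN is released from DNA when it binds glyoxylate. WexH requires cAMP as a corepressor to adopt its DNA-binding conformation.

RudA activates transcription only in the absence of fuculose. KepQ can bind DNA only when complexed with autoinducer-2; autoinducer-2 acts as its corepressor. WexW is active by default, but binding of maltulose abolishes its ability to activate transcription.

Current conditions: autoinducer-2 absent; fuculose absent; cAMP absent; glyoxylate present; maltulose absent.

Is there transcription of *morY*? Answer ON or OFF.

ON

cAMP is absent, so WexH is inactive.
Maltulose is absent, so WexW is active.
Autoinducer-2 is absent, so KepQ is inactive.
Glyoxylate is present, so PurN is inactive.
Fuculose is absent, so RudA is active.
No repressor is bound and WexW and RudA are active, so *morY* is transcribed.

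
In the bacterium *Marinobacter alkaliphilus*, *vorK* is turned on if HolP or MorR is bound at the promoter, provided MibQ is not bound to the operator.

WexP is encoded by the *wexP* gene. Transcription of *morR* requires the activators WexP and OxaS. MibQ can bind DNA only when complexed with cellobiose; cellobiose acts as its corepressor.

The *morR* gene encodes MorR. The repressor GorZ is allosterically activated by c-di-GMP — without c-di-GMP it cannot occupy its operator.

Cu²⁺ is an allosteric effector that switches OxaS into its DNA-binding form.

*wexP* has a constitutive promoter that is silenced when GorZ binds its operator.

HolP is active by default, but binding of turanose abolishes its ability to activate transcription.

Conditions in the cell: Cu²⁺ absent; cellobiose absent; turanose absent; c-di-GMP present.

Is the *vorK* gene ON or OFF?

ON

Turanose is absent, so HolP is active.
c-di-GMP is present, so GorZ is active.
With repressor GorZ bound, *wexP* is not transcribed.
So WexP is not produced.
Cu²⁺ is absent, so OxaS is inactive.
Required activator WexP is absent, so *morR* is not transcribed.
So MorR is not produced.
Cellobiose is absent, so MibQ is inactive.
Activator HolP is present, so *vorK* is transcribed.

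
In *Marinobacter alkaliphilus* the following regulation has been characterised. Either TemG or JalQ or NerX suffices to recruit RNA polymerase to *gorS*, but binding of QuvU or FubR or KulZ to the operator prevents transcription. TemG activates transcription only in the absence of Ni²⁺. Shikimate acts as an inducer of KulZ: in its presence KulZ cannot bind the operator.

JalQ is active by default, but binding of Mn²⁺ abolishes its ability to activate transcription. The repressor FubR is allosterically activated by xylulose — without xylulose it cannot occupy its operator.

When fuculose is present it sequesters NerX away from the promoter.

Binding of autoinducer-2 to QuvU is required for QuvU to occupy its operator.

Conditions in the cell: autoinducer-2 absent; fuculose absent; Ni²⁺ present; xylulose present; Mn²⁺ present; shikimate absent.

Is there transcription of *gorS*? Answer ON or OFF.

OFF

Autoinducer-2 is absent, so QuvU is inactive.
Ni²⁺ is present, so TemG is inactive.
Mn²⁺ is present, so JalQ is inactive.
Xylulose is present, so FubR is active.
Fuculose is absent, so NerX is active.
Shikimate is absent, so KulZ is active.
With repressor FubR bound, *gorS* is not transcribed.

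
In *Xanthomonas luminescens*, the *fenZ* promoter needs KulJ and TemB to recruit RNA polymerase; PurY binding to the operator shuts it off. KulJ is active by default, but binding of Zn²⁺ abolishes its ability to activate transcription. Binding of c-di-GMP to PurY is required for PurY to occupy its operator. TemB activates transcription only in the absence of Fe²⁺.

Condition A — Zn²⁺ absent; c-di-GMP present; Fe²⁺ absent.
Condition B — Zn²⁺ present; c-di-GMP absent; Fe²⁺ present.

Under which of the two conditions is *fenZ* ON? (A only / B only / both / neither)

neither

Condition A:
Zn²⁺ is absent, so KulJ is active.
c-di-GMP is present, so PurY is active.
Fe²⁺ is absent, so TemB is active.
With repressor PurY bound, *fenZ* is not transcribed.
→ *fenZ* is OFF in A.
Condition B:
Zn²⁺ is present, so KulJ is inactive.
c-di-GMP is absent, so PurY is inactive.
Fe²⁺ is present, so TemB is inactive.
Required activator KulJ is absent, so *fenZ* is not transcribed.
→ *fenZ* is OFF in B.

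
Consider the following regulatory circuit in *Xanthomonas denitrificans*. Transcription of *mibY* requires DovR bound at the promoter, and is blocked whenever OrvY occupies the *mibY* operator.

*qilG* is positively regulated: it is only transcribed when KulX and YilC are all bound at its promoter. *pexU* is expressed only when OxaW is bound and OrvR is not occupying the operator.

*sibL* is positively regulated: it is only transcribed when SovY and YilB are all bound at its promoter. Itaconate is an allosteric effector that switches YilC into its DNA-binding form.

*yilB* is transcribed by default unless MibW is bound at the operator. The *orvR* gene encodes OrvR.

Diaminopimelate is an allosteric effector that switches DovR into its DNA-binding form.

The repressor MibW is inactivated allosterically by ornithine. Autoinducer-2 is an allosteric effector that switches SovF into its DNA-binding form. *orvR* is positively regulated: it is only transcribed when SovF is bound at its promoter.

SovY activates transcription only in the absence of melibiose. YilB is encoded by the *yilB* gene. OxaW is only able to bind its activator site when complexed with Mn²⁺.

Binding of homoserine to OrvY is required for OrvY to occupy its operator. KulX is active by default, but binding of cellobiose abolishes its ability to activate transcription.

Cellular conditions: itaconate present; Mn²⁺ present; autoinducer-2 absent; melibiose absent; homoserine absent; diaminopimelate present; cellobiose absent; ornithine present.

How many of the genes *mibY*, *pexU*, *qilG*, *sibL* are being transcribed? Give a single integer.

Diaminopimelate is present, so DovR is active.
Homoserine is absent, so OrvY is inactive.
No repressor is bound and DovR is active, so *mibY* is transcribed.
→ *mibY* is ON.
Autoinducer-2 is absent, so SovF is inactive.
Required activator SovF is absent, so *orvR* is not transcribed.
So OrvR is not produced.
Mn²⁺ is present, so OxaW is active.
No repressor is bound and OxaW is active, so *pexU* is transcribed.
→ *pexU* is ON.
Cellobiose is absent, so KulX is active.
Itaconate is present, so YilC is active.
No repressor is bound and KulX and YilC are active, so *qilG* is transcribed.
→ *qilG* is ON.
Melibiose is absent, so SovY is active.
Ornithine is present, so MibW is inactive.
With no repressor bound, *yilB* is transcribed.
So YilB is produced and active.
No repressor is bound and SovY and YilB are active, so *sibL* is transcribed.
→ *sibL* is ON.
4 of the 4 genes are transcribed.

4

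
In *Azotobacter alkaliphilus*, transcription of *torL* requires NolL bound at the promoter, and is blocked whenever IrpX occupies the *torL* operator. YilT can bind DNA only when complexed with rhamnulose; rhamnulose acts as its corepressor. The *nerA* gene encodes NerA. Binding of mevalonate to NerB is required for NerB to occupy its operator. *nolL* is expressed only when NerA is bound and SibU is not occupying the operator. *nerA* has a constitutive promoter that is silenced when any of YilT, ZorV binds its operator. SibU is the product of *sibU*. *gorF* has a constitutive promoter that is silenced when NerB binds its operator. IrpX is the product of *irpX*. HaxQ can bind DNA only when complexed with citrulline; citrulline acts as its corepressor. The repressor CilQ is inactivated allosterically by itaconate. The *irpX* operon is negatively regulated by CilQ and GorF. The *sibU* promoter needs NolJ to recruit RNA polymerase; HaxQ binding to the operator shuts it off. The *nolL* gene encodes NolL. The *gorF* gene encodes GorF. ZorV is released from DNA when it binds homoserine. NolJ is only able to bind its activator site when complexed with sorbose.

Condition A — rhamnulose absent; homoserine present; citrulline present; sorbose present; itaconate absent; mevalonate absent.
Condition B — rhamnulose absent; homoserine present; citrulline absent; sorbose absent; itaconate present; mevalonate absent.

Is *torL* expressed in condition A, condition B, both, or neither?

both

Condition A:
Rhamnulose is absent, so YilT is inactive.
Homoserine is present, so ZorV is inactive.
With no repressor bound, *nerA* is transcribed.
So NerA is produced and active.
Citrulline is present, so HaxQ is active.
Sorbose is present, so NolJ is active.
With repressor HaxQ bound, *sibU* is not transcribed.
So SibU is not produced.
No repressor is bound and NerA is active, so *nolL* is transcribed.
So NolL is produced and active.
Itaconate is absent, so CilQ is active.
Mevalonate is absent, so NerB is inactive.
With no repressor bound, *gorF* is transcribed.
So GorF is produced and active.
With repressor CilQ bound, *irpX* is not transcribed.
So IrpX is not produced.
No repressor is bound and NolL is active, so *torL* is transcribed.
→ *torL* is ON in A.
Condition B:
Rhamnulose is absent, so YilT is inactive.
Homoserine is present, so ZorV is inactive.
With no repressor bound, *nerA* is transcribed.
So NerA is produced and active.
Citrulline is absent, so HaxQ is inactive.
Sorbose is absent, so NolJ is inactive.
Required activator NolJ is absent, so *sibU* is not transcribed.
So SibU is not produced.
No repressor is bound and NerA is active, so *nolL* is transcribed.
So NolL is produced and active.
Itaconate is present, so CilQ is inactive.
Mevalonate is absent, so NerB is inactive.
With no repressor bound, *gorF* is transcribed.
So GorF is produced and active.
With repressor GorF bound, *irpX* is not transcribed.
So IrpX is not produced.
No repressor is bound and NolL is active, so *torL* is transcribed.
→ *torL* is ON in B.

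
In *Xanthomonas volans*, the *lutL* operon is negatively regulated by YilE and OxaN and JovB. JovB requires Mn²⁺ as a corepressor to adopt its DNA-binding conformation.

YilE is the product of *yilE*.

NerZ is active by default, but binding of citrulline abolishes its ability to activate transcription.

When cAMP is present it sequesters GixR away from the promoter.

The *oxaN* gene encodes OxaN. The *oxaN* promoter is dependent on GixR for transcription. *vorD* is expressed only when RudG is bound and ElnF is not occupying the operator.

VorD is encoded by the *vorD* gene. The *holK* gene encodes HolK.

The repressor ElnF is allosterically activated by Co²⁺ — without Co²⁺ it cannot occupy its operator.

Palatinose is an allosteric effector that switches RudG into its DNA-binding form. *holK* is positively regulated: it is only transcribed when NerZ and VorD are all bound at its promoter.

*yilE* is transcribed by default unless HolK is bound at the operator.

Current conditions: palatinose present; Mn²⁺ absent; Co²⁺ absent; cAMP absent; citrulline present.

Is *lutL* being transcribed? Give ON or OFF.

Citrulline is present, so NerZ is inactive.
Palatinose is present, so RudG is active.
Co²⁺ is absent, so ElnF is inactive.
No repressor is bound and RudG is active, so *vorD* is transcribed.
So VorD is produced and active.
Required activator NerZ is absent, so *holK* is not transcribed.
So HolK is not produced.
With no repressor bound, *yilE* is transcribed.
So YilE is produced and active.
cAMP is absent, so GixR is active.
No repressor is bound and GixR is active, so *oxaN* is transcribed.
So OxaN is produced and active.
Mn²⁺ is absent, so JovB is inactive.
With repressor YilE bound, *lutL* is not transcribed.

OFF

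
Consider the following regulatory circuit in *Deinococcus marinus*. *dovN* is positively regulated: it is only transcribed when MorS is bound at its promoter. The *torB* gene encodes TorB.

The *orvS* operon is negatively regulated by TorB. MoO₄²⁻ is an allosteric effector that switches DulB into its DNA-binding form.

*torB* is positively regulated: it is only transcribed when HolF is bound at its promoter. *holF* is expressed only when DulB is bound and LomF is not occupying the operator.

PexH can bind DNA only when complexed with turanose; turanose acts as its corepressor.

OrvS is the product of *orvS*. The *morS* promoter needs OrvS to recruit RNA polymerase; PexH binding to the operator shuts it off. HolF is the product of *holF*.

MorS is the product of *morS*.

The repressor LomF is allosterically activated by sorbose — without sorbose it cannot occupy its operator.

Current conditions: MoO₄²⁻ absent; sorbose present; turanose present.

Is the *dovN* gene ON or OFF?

Sorbose is present, so LomF is active.
MoO₄²⁻ is absent, so DulB is inactive.
With repressor LomF bound, *holF* is not transcribed.
So HolF is not produced.
Required activator HolF is absent, so *torB* is not transcribed.
So TorB is not produced.
With no repressor bound, *orvS* is transcribed.
So OrvS is produced and active.
Turanose is present, so PexH is active.
With repressor PexH bound, *morS* is not transcribed.
So MorS is not produced.
Required activator MorS is absent, so *dovN* is not transcribed.

OFF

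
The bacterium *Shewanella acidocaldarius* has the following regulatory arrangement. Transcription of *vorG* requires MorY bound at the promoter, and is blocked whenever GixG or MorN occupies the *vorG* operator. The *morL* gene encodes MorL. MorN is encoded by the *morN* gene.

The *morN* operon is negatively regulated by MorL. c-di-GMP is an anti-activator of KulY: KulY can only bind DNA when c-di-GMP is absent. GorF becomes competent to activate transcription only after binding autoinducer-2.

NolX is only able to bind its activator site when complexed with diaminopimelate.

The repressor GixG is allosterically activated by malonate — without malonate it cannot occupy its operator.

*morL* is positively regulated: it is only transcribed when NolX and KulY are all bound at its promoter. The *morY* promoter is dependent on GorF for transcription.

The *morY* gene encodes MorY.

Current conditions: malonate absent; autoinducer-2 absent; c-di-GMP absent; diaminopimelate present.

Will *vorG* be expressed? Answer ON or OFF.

Autoinducer-2 is absent, so GorF is inactive.
Required activator GorF is absent, so *morY* is not transcribed.
So MorY is not produced.
Malonate is absent, so GixG is inactive.
Diaminopimelate is present, so NolX is active.
c-di-GMP is absent, so KulY is active.
No repressor is bound and NolX and KulY are active, so *morL* is transcribed.
So MorL is produced and active.
With repressor MorL bound, *morN* is not transcribed.
So MorN is not produced.
Required activator MorY is absent, so *vorG* is not transcribed.

OFF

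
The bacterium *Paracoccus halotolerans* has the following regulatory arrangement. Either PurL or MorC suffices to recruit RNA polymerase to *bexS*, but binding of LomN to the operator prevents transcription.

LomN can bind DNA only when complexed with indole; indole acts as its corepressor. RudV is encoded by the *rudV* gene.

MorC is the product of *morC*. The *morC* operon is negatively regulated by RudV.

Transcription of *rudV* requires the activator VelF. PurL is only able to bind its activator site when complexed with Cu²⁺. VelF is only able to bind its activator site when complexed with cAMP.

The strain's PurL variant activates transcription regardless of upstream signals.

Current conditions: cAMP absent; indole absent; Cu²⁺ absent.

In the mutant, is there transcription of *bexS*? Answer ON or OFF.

ON

PurL is constitutively active in this strain.
cAMP is absent, so VelF is inactive.
Required activator VelF is absent, so *rudV* is not transcribed.
So RudV is not produced.
With no repressor bound, *morC* is transcribed.
So MorC is produced and active.
Indole is absent, so LomN is inactive.
Activator PurL is present, so *bexS* is transcribed.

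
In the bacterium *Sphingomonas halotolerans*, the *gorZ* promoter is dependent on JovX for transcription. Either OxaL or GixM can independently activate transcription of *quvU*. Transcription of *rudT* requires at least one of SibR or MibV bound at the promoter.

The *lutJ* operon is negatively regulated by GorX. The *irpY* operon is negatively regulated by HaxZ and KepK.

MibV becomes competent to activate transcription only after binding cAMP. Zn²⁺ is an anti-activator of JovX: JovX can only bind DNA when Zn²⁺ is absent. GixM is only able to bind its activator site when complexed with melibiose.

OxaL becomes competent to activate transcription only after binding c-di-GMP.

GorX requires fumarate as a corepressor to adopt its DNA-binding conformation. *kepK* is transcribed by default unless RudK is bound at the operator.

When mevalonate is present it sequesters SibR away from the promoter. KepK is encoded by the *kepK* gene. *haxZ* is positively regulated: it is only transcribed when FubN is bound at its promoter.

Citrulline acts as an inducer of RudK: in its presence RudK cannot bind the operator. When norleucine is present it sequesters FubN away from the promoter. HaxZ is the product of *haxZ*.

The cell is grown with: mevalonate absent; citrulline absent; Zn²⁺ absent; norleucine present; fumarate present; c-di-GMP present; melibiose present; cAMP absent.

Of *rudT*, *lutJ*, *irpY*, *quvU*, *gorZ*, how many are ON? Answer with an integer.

Mevalonate is absent, so SibR is active.
cAMP is absent, so MibV is inactive.
Activator SibR is present, so *rudT* is transcribed.
→ *rudT* is ON.
Fumarate is present, so GorX is active.
With repressor GorX bound, *lutJ* is not transcribed.
→ *lutJ* is OFF.
Norleucine is present, so FubN is inactive.
Required activator FubN is absent, so *haxZ* is not transcribed.
So HaxZ is not produced.
Citrulline is absent, so RudK is active.
With repressor RudK bound, *kepK* is not transcribed.
So KepK is not produced.
With no repressor bound, *irpY* is transcribed.
→ *irpY* is ON.
c-di-GMP is present, so OxaL is active.
Melibiose is present, so GixM is active.
Activator OxaL is present, so *quvU* is transcribed.
→ *quvU* is ON.
Zn²⁺ is absent, so JovX is active.
No repressor is bound and JovX is active, so *gorZ* is transcribed.
→ *gorZ* is ON.
4 of the 5 genes are transcribed.

4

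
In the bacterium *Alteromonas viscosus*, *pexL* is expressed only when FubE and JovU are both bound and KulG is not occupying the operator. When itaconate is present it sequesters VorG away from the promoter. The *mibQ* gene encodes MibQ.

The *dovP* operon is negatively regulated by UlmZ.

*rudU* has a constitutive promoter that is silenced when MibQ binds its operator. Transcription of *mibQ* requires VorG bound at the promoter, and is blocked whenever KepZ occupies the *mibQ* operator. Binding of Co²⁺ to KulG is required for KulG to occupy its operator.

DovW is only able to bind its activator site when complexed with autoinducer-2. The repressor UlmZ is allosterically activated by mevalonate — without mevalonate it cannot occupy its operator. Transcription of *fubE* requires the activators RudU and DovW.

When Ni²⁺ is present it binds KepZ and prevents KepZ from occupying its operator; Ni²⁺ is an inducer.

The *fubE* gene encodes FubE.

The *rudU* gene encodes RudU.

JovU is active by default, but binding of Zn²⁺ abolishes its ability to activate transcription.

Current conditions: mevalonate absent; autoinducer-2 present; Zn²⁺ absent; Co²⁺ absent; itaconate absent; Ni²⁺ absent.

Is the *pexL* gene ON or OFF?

ON

Ni²⁺ is absent, so KepZ is active.
Itaconate is absent, so VorG is active.
With repressor KepZ bound, *mibQ* is not transcribed.
So MibQ is not produced.
With no repressor bound, *rudU* is transcribed.
So RudU is produced and active.
Autoinducer-2 is present, so DovW is active.
No repressor is bound and RudU and DovW are active, so *fubE* is transcribed.
So FubE is produced and active.
Zn²⁺ is absent, so JovU is active.
Co²⁺ is absent, so KulG is inactive.
No repressor is bound and FubE and JovU are active, so *pexL* is transcribed.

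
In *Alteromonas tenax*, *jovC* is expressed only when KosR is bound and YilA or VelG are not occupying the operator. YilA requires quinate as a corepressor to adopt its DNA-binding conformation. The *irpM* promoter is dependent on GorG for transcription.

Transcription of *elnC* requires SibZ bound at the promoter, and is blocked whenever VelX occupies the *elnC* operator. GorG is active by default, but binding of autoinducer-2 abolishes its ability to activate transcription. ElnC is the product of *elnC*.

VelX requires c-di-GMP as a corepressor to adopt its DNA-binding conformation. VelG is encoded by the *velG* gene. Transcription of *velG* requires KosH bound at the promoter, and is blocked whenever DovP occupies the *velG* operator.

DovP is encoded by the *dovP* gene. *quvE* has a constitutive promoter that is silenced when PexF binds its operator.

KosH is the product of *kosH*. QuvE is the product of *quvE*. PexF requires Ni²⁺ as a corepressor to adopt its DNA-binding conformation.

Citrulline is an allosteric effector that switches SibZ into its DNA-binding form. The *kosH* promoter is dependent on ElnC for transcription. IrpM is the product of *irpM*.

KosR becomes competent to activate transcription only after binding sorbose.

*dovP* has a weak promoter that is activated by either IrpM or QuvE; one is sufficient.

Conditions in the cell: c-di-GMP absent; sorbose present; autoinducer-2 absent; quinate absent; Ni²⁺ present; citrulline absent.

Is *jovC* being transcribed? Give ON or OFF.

ON

Quinate is absent, so YilA is inactive.
Autoinducer-2 is absent, so GorG is active.
No repressor is bound and GorG is active, so *irpM* is transcribed.
So IrpM is produced and active.
Ni²⁺ is present, so PexF is active.
With repressor PexF bound, *quvE* is not transcribed.
So QuvE is not produced.
Activator IrpM is present, so *dovP* is transcribed.
So DovP is produced and active.
Citrulline is absent, so SibZ is inactive.
c-di-GMP is absent, so VelX is inactive.
Required activator SibZ is absent, so *elnC* is not transcribed.
So ElnC is not produced.
Required activator ElnC is absent, so *kosH* is not transcribed.
So KosH is not produced.
With repressor DovP bound, *velG* is not transcribed.
So VelG is not produced.
Sorbose is present, so KosR is active.
No repressor is bound and KosR is active, so *jovC* is transcribed.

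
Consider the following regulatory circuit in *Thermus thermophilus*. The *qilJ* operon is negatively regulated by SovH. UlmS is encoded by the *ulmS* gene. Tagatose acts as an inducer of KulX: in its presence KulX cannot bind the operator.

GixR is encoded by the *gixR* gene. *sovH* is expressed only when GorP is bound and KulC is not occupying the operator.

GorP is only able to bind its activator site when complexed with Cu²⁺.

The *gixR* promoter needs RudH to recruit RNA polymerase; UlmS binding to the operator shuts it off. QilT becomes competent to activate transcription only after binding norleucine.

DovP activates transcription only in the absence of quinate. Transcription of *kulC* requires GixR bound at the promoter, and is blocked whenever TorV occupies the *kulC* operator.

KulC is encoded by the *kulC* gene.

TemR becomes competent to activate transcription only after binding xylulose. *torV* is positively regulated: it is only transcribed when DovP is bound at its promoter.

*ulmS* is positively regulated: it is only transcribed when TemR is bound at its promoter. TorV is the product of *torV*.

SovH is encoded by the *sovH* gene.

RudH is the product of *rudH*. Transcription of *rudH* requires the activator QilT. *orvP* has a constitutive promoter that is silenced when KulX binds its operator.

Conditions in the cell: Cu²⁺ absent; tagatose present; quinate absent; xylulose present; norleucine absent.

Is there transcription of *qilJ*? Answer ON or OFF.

ON

Norleucine is absent, so QilT is inactive.
Required activator QilT is absent, so *rudH* is not transcribed.
So RudH is not produced.
Xylulose is present, so TemR is active.
No repressor is bound and TemR is active, so *ulmS* is transcribed.
So UlmS is produced and active.
With repressor UlmS bound, *gixR* is not transcribed.
So GixR is not produced.
Quinate is absent, so DovP is active.
No repressor is bound and DovP is active, so *torV* is transcribed.
So TorV is produced and active.
With repressor TorV bound, *kulC* is not transcribed.
So KulC is not produced.
Cu²⁺ is absent, so GorP is inactive.
Required activator GorP is absent, so *sovH* is not transcribed.
So SovH is not produced.
With no repressor bound, *qilJ* is transcribed.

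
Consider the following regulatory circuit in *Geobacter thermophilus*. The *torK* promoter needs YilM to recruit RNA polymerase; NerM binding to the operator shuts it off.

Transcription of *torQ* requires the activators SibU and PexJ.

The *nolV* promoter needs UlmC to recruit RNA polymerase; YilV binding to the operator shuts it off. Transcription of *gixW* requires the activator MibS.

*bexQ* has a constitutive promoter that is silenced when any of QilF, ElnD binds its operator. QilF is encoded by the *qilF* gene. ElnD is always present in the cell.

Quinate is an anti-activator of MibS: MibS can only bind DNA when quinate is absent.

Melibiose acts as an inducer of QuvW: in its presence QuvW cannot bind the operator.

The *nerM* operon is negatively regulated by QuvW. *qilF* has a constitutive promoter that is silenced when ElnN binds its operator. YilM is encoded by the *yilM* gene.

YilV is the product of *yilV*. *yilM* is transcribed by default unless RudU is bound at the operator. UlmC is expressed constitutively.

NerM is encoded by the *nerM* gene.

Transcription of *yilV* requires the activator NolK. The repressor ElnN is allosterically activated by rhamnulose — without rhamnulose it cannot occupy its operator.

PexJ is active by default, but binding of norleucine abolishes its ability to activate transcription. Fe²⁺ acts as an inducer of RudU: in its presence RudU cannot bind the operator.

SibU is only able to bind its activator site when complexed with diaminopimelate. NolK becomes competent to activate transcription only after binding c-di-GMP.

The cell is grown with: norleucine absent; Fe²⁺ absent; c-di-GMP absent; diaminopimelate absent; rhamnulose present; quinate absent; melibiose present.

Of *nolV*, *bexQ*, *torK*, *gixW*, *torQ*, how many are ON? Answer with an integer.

2

UlmC is produced constitutively and is active.
c-di-GMP is absent, so NolK is inactive.
Required activator NolK is absent, so *yilV* is not transcribed.
So YilV is not produced.
No repressor is bound and UlmC is active, so *nolV* is transcribed.
→ *nolV* is ON.
Rhamnulose is present, so ElnN is active.
With repressor ElnN bound, *qilF* is not transcribed.
So QilF is not produced.
ElnD is produced constitutively and is active.
With repressor ElnD bound, *bexQ* is not transcribed.
→ *bexQ* is OFF.
Melibiose is present, so QuvW is inactive.
With no repressor bound, *nerM* is transcribed.
So NerM is produced and active.
Fe²⁺ is absent, so RudU is active.
With repressor RudU bound, *yilM* is not transcribed.
So YilM is not produced.
With repressor NerM bound, *torK* is not transcribed.
→ *torK* is OFF.
Quinate is absent, so MibS is active.
No repressor is bound and MibS is active, so *gixW* is transcribed.
→ *gixW* is ON.
Diaminopimelate is absent, so SibU is inactive.
Norleucine is absent, so PexJ is active.
Required activator SibU is absent, so *torQ* is not transcribed.
→ *torQ* is OFF.
2 of the 5 genes are transcribed.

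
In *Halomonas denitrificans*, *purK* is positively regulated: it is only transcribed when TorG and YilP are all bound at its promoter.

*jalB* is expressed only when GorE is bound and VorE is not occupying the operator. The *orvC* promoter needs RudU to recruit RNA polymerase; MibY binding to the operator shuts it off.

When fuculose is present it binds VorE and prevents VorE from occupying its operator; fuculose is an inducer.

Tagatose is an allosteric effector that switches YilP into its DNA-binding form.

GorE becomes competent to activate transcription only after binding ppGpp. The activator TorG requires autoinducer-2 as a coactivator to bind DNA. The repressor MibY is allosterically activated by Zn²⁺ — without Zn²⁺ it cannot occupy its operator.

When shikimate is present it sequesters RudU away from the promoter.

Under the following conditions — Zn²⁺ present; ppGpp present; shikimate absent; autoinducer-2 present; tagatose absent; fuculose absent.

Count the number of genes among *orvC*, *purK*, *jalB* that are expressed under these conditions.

0

Zn²⁺ is present, so MibY is active.
Shikimate is absent, so RudU is active.
With repressor MibY bound, *orvC* is not transcribed.
→ *orvC* is OFF.
Autoinducer-2 is present, so TorG is active.
Tagatose is absent, so YilP is inactive.
Required activator YilP is absent, so *purK* is not transcribed.
→ *purK* is OFF.
Fuculose is absent, so VorE is active.
ppGpp is present, so GorE is active.
With repressor VorE bound, *jalB* is not transcribed.
→ *jalB* is OFF.
0 of the 3 genes are transcribed.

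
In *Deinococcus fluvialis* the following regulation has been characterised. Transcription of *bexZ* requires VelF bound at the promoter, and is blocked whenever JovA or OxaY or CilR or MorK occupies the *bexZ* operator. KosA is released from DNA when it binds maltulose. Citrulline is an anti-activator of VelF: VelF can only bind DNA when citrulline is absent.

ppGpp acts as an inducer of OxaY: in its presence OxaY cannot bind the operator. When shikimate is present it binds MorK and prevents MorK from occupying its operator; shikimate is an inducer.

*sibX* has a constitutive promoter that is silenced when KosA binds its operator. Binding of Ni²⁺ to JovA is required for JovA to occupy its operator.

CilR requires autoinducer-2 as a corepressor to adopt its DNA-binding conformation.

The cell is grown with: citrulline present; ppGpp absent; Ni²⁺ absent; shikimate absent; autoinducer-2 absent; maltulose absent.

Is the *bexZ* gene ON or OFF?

OFF

Citrulline is present, so VelF is inactive.
Ni²⁺ is absent, so JovA is inactive.
ppGpp is absent, so OxaY is active.
Autoinducer-2 is absent, so CilR is inactive.
Shikimate is absent, so MorK is active.
With repressor OxaY bound, *bexZ* is not transcribed.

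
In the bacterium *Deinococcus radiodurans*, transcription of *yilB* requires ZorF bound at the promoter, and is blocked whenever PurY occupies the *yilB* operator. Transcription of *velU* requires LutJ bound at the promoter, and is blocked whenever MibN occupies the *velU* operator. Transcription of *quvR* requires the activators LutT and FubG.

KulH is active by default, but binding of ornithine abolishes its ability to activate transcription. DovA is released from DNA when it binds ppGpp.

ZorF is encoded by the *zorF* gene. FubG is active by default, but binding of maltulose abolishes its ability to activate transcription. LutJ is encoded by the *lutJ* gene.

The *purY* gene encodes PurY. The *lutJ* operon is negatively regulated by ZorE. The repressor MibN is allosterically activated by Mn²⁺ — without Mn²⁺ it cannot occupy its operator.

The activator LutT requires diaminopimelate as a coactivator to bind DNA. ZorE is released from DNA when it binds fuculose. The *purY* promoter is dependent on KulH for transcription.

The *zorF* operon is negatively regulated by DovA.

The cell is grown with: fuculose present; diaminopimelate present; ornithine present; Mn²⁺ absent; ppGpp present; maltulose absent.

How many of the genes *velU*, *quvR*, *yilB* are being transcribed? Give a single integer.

3

Fuculose is present, so ZorE is inactive.
With no repressor bound, *lutJ* is transcribed.
So LutJ is produced and active.
Mn²⁺ is absent, so MibN is inactive.
No repressor is bound and LutJ is active, so *velU* is transcribed.
→ *velU* is ON.
Diaminopimelate is present, so LutT is active.
Maltulose is absent, so FubG is active.
No repressor is bound and LutT and FubG are active, so *quvR* is transcribed.
→ *quvR* is ON.
ppGpp is present, so DovA is inactive.
With no repressor bound, *zorF* is transcribed.
So ZorF is produced and active.
Ornithine is present, so KulH is inactive.
Required activator KulH is absent, so *purY* is not transcribed.
So PurY is not produced.
No repressor is bound and ZorF is active, so *yilB* is transcribed.
→ *yilB* is ON.
3 of the 3 genes are transcribed.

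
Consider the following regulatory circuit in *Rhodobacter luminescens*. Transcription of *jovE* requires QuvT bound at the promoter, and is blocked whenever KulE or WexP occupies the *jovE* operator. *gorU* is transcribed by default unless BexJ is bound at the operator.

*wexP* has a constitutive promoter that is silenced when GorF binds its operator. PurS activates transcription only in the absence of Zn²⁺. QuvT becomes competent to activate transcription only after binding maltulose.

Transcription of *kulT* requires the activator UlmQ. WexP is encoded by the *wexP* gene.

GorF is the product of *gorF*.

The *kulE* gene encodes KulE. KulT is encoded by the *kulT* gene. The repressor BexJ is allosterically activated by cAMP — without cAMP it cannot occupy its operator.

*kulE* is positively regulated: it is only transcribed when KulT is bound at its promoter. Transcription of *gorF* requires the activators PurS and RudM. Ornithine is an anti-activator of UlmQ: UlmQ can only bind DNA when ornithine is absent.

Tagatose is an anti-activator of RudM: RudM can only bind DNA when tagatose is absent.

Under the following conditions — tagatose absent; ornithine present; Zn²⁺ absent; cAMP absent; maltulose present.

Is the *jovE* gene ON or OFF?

ON

Ornithine is present, so UlmQ is inactive.
Required activator UlmQ is absent, so *kulT* is not transcribed.
So KulT is not produced.
Required activator KulT is absent, so *kulE* is not transcribed.
So KulE is not produced.
Maltulose is present, so QuvT is active.
Zn²⁺ is absent, so PurS is active.
Tagatose is absent, so RudM is active.
No repressor is bound and PurS and RudM are active, so *gorF* is transcribed.
So GorF is produced and active.
With repressor GorF bound, *wexP* is not transcribed.
So WexP is not produced.
No repressor is bound and QuvT is active, so *jovE* is transcribed.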